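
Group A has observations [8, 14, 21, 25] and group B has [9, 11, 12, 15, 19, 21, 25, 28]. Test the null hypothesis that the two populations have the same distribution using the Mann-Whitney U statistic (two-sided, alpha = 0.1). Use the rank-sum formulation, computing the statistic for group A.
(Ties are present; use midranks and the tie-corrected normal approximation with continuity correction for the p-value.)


Step 1: Combine and sort all 12 observations; assign midranks.
sorted (value, group): (8,X), (9,Y), (11,Y), (12,Y), (14,X), (15,Y), (19,Y), (21,X), (21,Y), (25,X), (25,Y), (28,Y)
ranks: 8->1, 9->2, 11->3, 12->4, 14->5, 15->6, 19->7, 21->8.5, 21->8.5, 25->10.5, 25->10.5, 28->12
Step 2: Rank sum for X: R1 = 1 + 5 + 8.5 + 10.5 = 25.
Step 3: U_X = R1 - n1(n1+1)/2 = 25 - 4*5/2 = 25 - 10 = 15.
       U_Y = n1*n2 - U_X = 32 - 15 = 17.
Step 4: Ties are present, so use the tie-corrected normal approximation (with continuity correction) for the p-value.
Step 5: p-value = 0.932087; compare to alpha = 0.1. fail to reject H0.

U_X = 15, p = 0.932087, fail to reject H0 at alpha = 0.1.


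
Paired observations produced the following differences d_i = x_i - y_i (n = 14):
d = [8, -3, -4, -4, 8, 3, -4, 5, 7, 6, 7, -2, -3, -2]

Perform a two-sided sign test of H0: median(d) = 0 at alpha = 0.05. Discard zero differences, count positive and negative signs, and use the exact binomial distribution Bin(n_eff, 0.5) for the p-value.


Step 1: Discard zero differences. Original n = 14; n_eff = number of nonzero differences = 14.
Nonzero differences (with sign): +8, -3, -4, -4, +8, +3, -4, +5, +7, +6, +7, -2, -3, -2
Step 2: Count signs: positive = 7, negative = 7.
Step 3: Under H0: P(positive) = 0.5, so the number of positives S ~ Bin(14, 0.5).
Step 4: Two-sided exact p-value = sum of Bin(14,0.5) probabilities at or below the observed probability = 1.000000.
Step 5: alpha = 0.05. fail to reject H0.

n_eff = 14, pos = 7, neg = 7, p = 1.000000, fail to reject H0.


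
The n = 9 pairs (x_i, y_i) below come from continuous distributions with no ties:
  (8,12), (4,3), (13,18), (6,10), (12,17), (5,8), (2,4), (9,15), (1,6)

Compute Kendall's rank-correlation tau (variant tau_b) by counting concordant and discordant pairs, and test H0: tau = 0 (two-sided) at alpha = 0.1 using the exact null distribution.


Step 1: Enumerate the 36 unordered pairs (i,j) with i<j and classify each by sign(x_j-x_i) * sign(y_j-y_i).
  (1,2):dx=-4,dy=-9->C; (1,3):dx=+5,dy=+6->C; (1,4):dx=-2,dy=-2->C; (1,5):dx=+4,dy=+5->C
  (1,6):dx=-3,dy=-4->C; (1,7):dx=-6,dy=-8->C; (1,8):dx=+1,dy=+3->C; (1,9):dx=-7,dy=-6->C
  (2,3):dx=+9,dy=+15->C; (2,4):dx=+2,dy=+7->C; (2,5):dx=+8,dy=+14->C; (2,6):dx=+1,dy=+5->C
  (2,7):dx=-2,dy=+1->D; (2,8):dx=+5,dy=+12->C; (2,9):dx=-3,dy=+3->D; (3,4):dx=-7,dy=-8->C
  (3,5):dx=-1,dy=-1->C; (3,6):dx=-8,dy=-10->C; (3,7):dx=-11,dy=-14->C; (3,8):dx=-4,dy=-3->C
  (3,9):dx=-12,dy=-12->C; (4,5):dx=+6,dy=+7->C; (4,6):dx=-1,dy=-2->C; (4,7):dx=-4,dy=-6->C
  (4,8):dx=+3,dy=+5->C; (4,9):dx=-5,dy=-4->C; (5,6):dx=-7,dy=-9->C; (5,7):dx=-10,dy=-13->C
  (5,8):dx=-3,dy=-2->C; (5,9):dx=-11,dy=-11->C; (6,7):dx=-3,dy=-4->C; (6,8):dx=+4,dy=+7->C
  (6,9):dx=-4,dy=-2->C; (7,8):dx=+7,dy=+11->C; (7,9):dx=-1,dy=+2->D; (8,9):dx=-8,dy=-9->C
Step 2: C = 33, D = 3, total pairs = 36.
Step 3: tau = (C - D)/(n(n-1)/2) = (33 - 3)/36 = 0.833333.
Step 4: Exact two-sided p-value (enumerate n! = 362880 permutations of y under H0): p = 0.000854.
Step 5: alpha = 0.1. reject H0.

tau_b = 0.8333 (C=33, D=3), p = 0.000854, reject H0.


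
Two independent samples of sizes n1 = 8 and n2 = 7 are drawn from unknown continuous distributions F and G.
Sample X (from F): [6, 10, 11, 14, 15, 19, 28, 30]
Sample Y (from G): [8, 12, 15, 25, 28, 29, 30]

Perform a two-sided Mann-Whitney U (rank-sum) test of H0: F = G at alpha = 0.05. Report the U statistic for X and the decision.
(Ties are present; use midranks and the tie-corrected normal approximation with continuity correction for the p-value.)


Step 1: Combine and sort all 15 observations; assign midranks.
sorted (value, group): (6,X), (8,Y), (10,X), (11,X), (12,Y), (14,X), (15,X), (15,Y), (19,X), (25,Y), (28,X), (28,Y), (29,Y), (30,X), (30,Y)
ranks: 6->1, 8->2, 10->3, 11->4, 12->5, 14->6, 15->7.5, 15->7.5, 19->9, 25->10, 28->11.5, 28->11.5, 29->13, 30->14.5, 30->14.5
Step 2: Rank sum for X: R1 = 1 + 3 + 4 + 6 + 7.5 + 9 + 11.5 + 14.5 = 56.5.
Step 3: U_X = R1 - n1(n1+1)/2 = 56.5 - 8*9/2 = 56.5 - 36 = 20.5.
       U_Y = n1*n2 - U_X = 56 - 20.5 = 35.5.
Step 4: Ties are present, so use the tie-corrected normal approximation (with continuity correction) for the p-value.
Step 5: p-value = 0.416636; compare to alpha = 0.05. fail to reject H0.

U_X = 20.5, p = 0.416636, fail to reject H0 at alpha = 0.05.


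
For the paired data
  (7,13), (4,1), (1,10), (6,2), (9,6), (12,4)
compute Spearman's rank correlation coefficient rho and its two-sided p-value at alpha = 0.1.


Step 1: Rank x and y separately (midranks; no ties here).
rank(x): 7->4, 4->2, 1->1, 6->3, 9->5, 12->6
rank(y): 13->6, 1->1, 10->5, 2->2, 6->4, 4->3
Step 2: d_i = R_x(i) - R_y(i); compute d_i^2.
  (4-6)^2=4, (2-1)^2=1, (1-5)^2=16, (3-2)^2=1, (5-4)^2=1, (6-3)^2=9
sum(d^2) = 32.
Step 3: rho = 1 - 6*32 / (6*(6^2 - 1)) = 1 - 192/210 = 0.085714.
Step 4: Under H0, t = rho * sqrt((n-2)/(1-rho^2)) = 0.1721 ~ t(4).
Step 5: Two-sided p-value from the t-distribution with 4 df = 0.871743.
Step 6: alpha = 0.1. fail to reject H0.

rho = 0.0857, p = 0.871743, fail to reject H0 at alpha = 0.1.


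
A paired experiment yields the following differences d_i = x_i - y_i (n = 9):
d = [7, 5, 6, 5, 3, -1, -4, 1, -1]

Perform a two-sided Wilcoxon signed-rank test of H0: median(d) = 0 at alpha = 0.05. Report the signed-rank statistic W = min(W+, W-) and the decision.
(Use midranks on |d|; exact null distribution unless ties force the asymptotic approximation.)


Step 1: Drop any zero differences (none here) and take |d_i|.
|d| = [7, 5, 6, 5, 3, 1, 4, 1, 1]
Step 2: Midrank |d_i| (ties get averaged ranks).
ranks: |7|->9, |5|->6.5, |6|->8, |5|->6.5, |3|->4, |1|->2, |4|->5, |1|->2, |1|->2
Step 3: Attach original signs; sum ranks with positive sign and with negative sign.
W+ = 9 + 6.5 + 8 + 6.5 + 4 + 2 = 36
W- = 2 + 5 + 2 = 9
(Check: W+ + W- = 45 should equal n(n+1)/2 = 45.)
Step 4: Test statistic W = min(W+, W-) = 9.
Step 5: Ties in |d|, so use the tie-corrected normal approximation.
        E[W] = n(n+1)/4 = 9*10/4 = 22.5.
        Tie groups: |d|=1 (t=3), |d|=5 (t=2); sum(t^3 - t) = 30.
        Var[W] = n(n+1)(2n+1)/24 - sum(t^3-t)/48 = 1710/24 - 30/48 = 70.625.
        z = (W - E[W]) / sqrt(Var[W]) = (9 - 22.5) / 8.4039 = -1.6064.
        Two-sided p = 2*Phi(z) = 0.108185.
Step 6: alpha = 0.05. fail to reject H0.

W+ = 36, W- = 9, W = min = 9, p = 0.108185, fail to reject H0.


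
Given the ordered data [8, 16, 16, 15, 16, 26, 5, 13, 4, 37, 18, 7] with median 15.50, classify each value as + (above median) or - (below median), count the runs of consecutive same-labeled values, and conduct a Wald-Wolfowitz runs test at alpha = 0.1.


Step 1: Compute median = 15.50; label A = above, B = below.
Labels in order: BAABAABBBAAB  (n_A = 6, n_B = 6)
Step 2: Count runs R = 7.
Step 3: Under H0 (random ordering), E[R] = 2*n_A*n_B/(n_A+n_B) + 1 = 2*6*6/12 + 1 = 7.0000.
        Var[R] = 2*n_A*n_B*(2*n_A*n_B - n_A - n_B) / ((n_A+n_B)^2 * (n_A+n_B-1)) = 4320/1584 = 2.7273.
        SD[R] = 1.6514.
Step 4: R = E[R], so z = 0 with no continuity correction.
Step 5: Two-sided p-value via normal approximation = 2*(1 - Phi(|z|)) = 1.000000.
Step 6: alpha = 0.1. fail to reject H0.

R = 7, z = 0.0000, p = 1.000000, fail to reject H0.


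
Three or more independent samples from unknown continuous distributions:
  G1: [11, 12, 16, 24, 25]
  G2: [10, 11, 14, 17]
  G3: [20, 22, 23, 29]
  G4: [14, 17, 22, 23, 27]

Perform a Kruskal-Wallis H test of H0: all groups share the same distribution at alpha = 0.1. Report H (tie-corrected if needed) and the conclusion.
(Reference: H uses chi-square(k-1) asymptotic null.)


Step 1: Combine all N = 18 observations and assign midranks.
sorted (value, group, rank): (10,G2,1), (11,G1,2.5), (11,G2,2.5), (12,G1,4), (14,G2,5.5), (14,G4,5.5), (16,G1,7), (17,G2,8.5), (17,G4,8.5), (20,G3,10), (22,G3,11.5), (22,G4,11.5), (23,G3,13.5), (23,G4,13.5), (24,G1,15), (25,G1,16), (27,G4,17), (29,G3,18)
Step 2: Sum ranks within each group.
R_1 = 44.5 (n_1 = 5)
R_2 = 17.5 (n_2 = 4)
R_3 = 53 (n_3 = 4)
R_4 = 56 (n_4 = 5)
Step 3: H = 12/(N(N+1)) * sum(R_i^2/n_i) - 3(N+1)
     = 12/(18*19) * (44.5^2/5 + 17.5^2/4 + 53^2/4 + 56^2/5) - 3*19
     = 0.035088 * 1802.06 - 57
     = 6.230263.
Step 4: Ties present; correction factor C = 1 - 30/(18^3 - 18) = 0.994840. Corrected H = 6.230263 / 0.994840 = 6.262578.
Step 5: Under H0, H ~ chi^2(3); p-value = 0.099511.
Step 6: alpha = 0.1. reject H0.

H = 6.2626, df = 3, p = 0.099511, reject H0.


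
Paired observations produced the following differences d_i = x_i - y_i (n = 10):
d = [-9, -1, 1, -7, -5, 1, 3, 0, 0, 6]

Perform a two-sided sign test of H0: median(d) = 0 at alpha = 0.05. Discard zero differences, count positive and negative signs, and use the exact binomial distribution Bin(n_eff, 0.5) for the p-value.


Step 1: Discard zero differences. Original n = 10; n_eff = number of nonzero differences = 8.
Nonzero differences (with sign): -9, -1, +1, -7, -5, +1, +3, +6
Step 2: Count signs: positive = 4, negative = 4.
Step 3: Under H0: P(positive) = 0.5, so the number of positives S ~ Bin(8, 0.5).
Step 4: Two-sided exact p-value = sum of Bin(8,0.5) probabilities at or below the observed probability = 1.000000.
Step 5: alpha = 0.05. fail to reject H0.

n_eff = 8, pos = 4, neg = 4, p = 1.000000, fail to reject H0.


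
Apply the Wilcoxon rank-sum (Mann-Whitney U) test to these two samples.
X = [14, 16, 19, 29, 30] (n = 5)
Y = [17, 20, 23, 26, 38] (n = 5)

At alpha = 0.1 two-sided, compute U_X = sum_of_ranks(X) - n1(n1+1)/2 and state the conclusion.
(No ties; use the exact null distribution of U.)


Step 1: Combine and sort all 10 observations; assign midranks.
sorted (value, group): (14,X), (16,X), (17,Y), (19,X), (20,Y), (23,Y), (26,Y), (29,X), (30,X), (38,Y)
ranks: 14->1, 16->2, 17->3, 19->4, 20->5, 23->6, 26->7, 29->8, 30->9, 38->10
Step 2: Rank sum for X: R1 = 1 + 2 + 4 + 8 + 9 = 24.
Step 3: U_X = R1 - n1(n1+1)/2 = 24 - 5*6/2 = 24 - 15 = 9.
       U_Y = n1*n2 - U_X = 25 - 9 = 16.
Step 4: No ties, so the exact null distribution of U (based on enumerating the C(10,5) = 252 equally likely rank assignments) gives the two-sided p-value.
Step 5: p-value = 0.547619; compare to alpha = 0.1. fail to reject H0.

U_X = 9, p = 0.547619, fail to reject H0 at alpha = 0.1.


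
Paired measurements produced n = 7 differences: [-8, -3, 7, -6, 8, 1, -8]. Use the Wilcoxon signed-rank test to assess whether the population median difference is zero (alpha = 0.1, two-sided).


Step 1: Drop any zero differences (none here) and take |d_i|.
|d| = [8, 3, 7, 6, 8, 1, 8]
Step 2: Midrank |d_i| (ties get averaged ranks).
ranks: |8|->6, |3|->2, |7|->4, |6|->3, |8|->6, |1|->1, |8|->6
Step 3: Attach original signs; sum ranks with positive sign and with negative sign.
W+ = 4 + 6 + 1 = 11
W- = 6 + 2 + 3 + 6 = 17
(Check: W+ + W- = 28 should equal n(n+1)/2 = 28.)
Step 4: Test statistic W = min(W+, W-) = 11.
Step 5: Ties in |d|, so use the tie-corrected normal approximation.
        E[W] = n(n+1)/4 = 7*8/4 = 14.
        Tie groups: |d|=8 (t=3); sum(t^3 - t) = 24.
        Var[W] = n(n+1)(2n+1)/24 - sum(t^3-t)/48 = 840/24 - 24/48 = 34.5.
        z = (W - E[W]) / sqrt(Var[W]) = (11 - 14) / 5.8737 = -0.5108.
        Two-sided p = 2*Phi(z) = 0.609523.
Step 6: alpha = 0.1. fail to reject H0.

W+ = 11, W- = 17, W = min = 11, p = 0.609523, fail to reject H0.


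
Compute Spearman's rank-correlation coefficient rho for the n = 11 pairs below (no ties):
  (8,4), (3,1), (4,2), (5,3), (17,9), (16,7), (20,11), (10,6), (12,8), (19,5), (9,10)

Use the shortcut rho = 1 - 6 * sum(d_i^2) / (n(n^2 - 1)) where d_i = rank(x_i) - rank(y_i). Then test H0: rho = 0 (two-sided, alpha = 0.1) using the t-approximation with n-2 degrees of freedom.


Step 1: Rank x and y separately (midranks; no ties here).
rank(x): 8->4, 3->1, 4->2, 5->3, 17->9, 16->8, 20->11, 10->6, 12->7, 19->10, 9->5
rank(y): 4->4, 1->1, 2->2, 3->3, 9->9, 7->7, 11->11, 6->6, 8->8, 5->5, 10->10
Step 2: d_i = R_x(i) - R_y(i); compute d_i^2.
  (4-4)^2=0, (1-1)^2=0, (2-2)^2=0, (3-3)^2=0, (9-9)^2=0, (8-7)^2=1, (11-11)^2=0, (6-6)^2=0, (7-8)^2=1, (10-5)^2=25, (5-10)^2=25
sum(d^2) = 52.
Step 3: rho = 1 - 6*52 / (11*(11^2 - 1)) = 1 - 312/1320 = 0.763636.
Step 4: Under H0, t = rho * sqrt((n-2)/(1-rho^2)) = 3.5482 ~ t(9).
Step 5: Two-sided p-value from the t-distribution with 9 df = 0.006233.
Step 6: alpha = 0.1. reject H0.

rho = 0.7636, p = 0.006233, reject H0 at alpha = 0.1.


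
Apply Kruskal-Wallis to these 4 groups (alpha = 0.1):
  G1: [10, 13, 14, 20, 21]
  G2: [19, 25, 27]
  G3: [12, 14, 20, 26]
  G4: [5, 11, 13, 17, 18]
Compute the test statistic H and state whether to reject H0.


Step 1: Combine all N = 17 observations and assign midranks.
sorted (value, group, rank): (5,G4,1), (10,G1,2), (11,G4,3), (12,G3,4), (13,G1,5.5), (13,G4,5.5), (14,G1,7.5), (14,G3,7.5), (17,G4,9), (18,G4,10), (19,G2,11), (20,G1,12.5), (20,G3,12.5), (21,G1,14), (25,G2,15), (26,G3,16), (27,G2,17)
Step 2: Sum ranks within each group.
R_1 = 41.5 (n_1 = 5)
R_2 = 43 (n_2 = 3)
R_3 = 40 (n_3 = 4)
R_4 = 28.5 (n_4 = 5)
Step 3: H = 12/(N(N+1)) * sum(R_i^2/n_i) - 3(N+1)
     = 12/(17*18) * (41.5^2/5 + 43^2/3 + 40^2/4 + 28.5^2/5) - 3*18
     = 0.039216 * 1523.23 - 54
     = 5.734641.
Step 4: Ties present; correction factor C = 1 - 18/(17^3 - 17) = 0.996324. Corrected H = 5.734641 / 0.996324 = 5.755802.
Step 5: Under H0, H ~ chi^2(3); p-value = 0.124115.
Step 6: alpha = 0.1. fail to reject H0.

H = 5.7558, df = 3, p = 0.124115, fail to reject H0.


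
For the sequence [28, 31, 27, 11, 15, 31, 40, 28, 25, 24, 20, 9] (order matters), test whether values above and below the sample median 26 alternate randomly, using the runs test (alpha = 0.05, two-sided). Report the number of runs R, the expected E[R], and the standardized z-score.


Step 1: Compute median = 26; label A = above, B = below.
Labels in order: AAABBAAABBBB  (n_A = 6, n_B = 6)
Step 2: Count runs R = 4.
Step 3: Under H0 (random ordering), E[R] = 2*n_A*n_B/(n_A+n_B) + 1 = 2*6*6/12 + 1 = 7.0000.
        Var[R] = 2*n_A*n_B*(2*n_A*n_B - n_A - n_B) / ((n_A+n_B)^2 * (n_A+n_B-1)) = 4320/1584 = 2.7273.
        SD[R] = 1.6514.
Step 4: Continuity-corrected z = (R + 0.5 - E[R]) / SD[R] = (4 + 0.5 - 7.0000) / 1.6514 = -1.5138.
Step 5: Two-sided p-value via normal approximation = 2*(1 - Phi(|z|)) = 0.130070.
Step 6: alpha = 0.05. fail to reject H0.

R = 4, z = -1.5138, p = 0.130070, fail to reject H0.


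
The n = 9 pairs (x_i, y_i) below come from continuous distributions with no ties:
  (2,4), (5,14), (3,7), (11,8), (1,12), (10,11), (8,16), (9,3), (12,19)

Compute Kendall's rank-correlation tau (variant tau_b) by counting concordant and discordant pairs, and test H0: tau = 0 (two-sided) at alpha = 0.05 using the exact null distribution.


Step 1: Enumerate the 36 unordered pairs (i,j) with i<j and classify each by sign(x_j-x_i) * sign(y_j-y_i).
  (1,2):dx=+3,dy=+10->C; (1,3):dx=+1,dy=+3->C; (1,4):dx=+9,dy=+4->C; (1,5):dx=-1,dy=+8->D
  (1,6):dx=+8,dy=+7->C; (1,7):dx=+6,dy=+12->C; (1,8):dx=+7,dy=-1->D; (1,9):dx=+10,dy=+15->C
  (2,3):dx=-2,dy=-7->C; (2,4):dx=+6,dy=-6->D; (2,5):dx=-4,dy=-2->C; (2,6):dx=+5,dy=-3->D
  (2,7):dx=+3,dy=+2->C; (2,8):dx=+4,dy=-11->D; (2,9):dx=+7,dy=+5->C; (3,4):dx=+8,dy=+1->C
  (3,5):dx=-2,dy=+5->D; (3,6):dx=+7,dy=+4->C; (3,7):dx=+5,dy=+9->C; (3,8):dx=+6,dy=-4->D
  (3,9):dx=+9,dy=+12->C; (4,5):dx=-10,dy=+4->D; (4,6):dx=-1,dy=+3->D; (4,7):dx=-3,dy=+8->D
  (4,8):dx=-2,dy=-5->C; (4,9):dx=+1,dy=+11->C; (5,6):dx=+9,dy=-1->D; (5,7):dx=+7,dy=+4->C
  (5,8):dx=+8,dy=-9->D; (5,9):dx=+11,dy=+7->C; (6,7):dx=-2,dy=+5->D; (6,8):dx=-1,dy=-8->C
  (6,9):dx=+2,dy=+8->C; (7,8):dx=+1,dy=-13->D; (7,9):dx=+4,dy=+3->C; (8,9):dx=+3,dy=+16->C
Step 2: C = 22, D = 14, total pairs = 36.
Step 3: tau = (C - D)/(n(n-1)/2) = (22 - 14)/36 = 0.222222.
Step 4: Exact two-sided p-value (enumerate n! = 362880 permutations of y under H0): p = 0.476709.
Step 5: alpha = 0.05. fail to reject H0.

tau_b = 0.2222 (C=22, D=14), p = 0.476709, fail to reject H0.


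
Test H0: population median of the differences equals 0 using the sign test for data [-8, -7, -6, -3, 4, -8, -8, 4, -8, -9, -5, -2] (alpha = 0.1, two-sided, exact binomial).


Step 1: Discard zero differences. Original n = 12; n_eff = number of nonzero differences = 12.
Nonzero differences (with sign): -8, -7, -6, -3, +4, -8, -8, +4, -8, -9, -5, -2
Step 2: Count signs: positive = 2, negative = 10.
Step 3: Under H0: P(positive) = 0.5, so the number of positives S ~ Bin(12, 0.5).
Step 4: Two-sided exact p-value = sum of Bin(12,0.5) probabilities at or below the observed probability = 0.038574.
Step 5: alpha = 0.1. reject H0.

n_eff = 12, pos = 2, neg = 10, p = 0.038574, reject H0.


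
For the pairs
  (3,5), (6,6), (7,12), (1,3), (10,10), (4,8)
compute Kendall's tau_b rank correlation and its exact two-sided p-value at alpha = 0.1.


Step 1: Enumerate the 15 unordered pairs (i,j) with i<j and classify each by sign(x_j-x_i) * sign(y_j-y_i).
  (1,2):dx=+3,dy=+1->C; (1,3):dx=+4,dy=+7->C; (1,4):dx=-2,dy=-2->C; (1,5):dx=+7,dy=+5->C
  (1,6):dx=+1,dy=+3->C; (2,3):dx=+1,dy=+6->C; (2,4):dx=-5,dy=-3->C; (2,5):dx=+4,dy=+4->C
  (2,6):dx=-2,dy=+2->D; (3,4):dx=-6,dy=-9->C; (3,5):dx=+3,dy=-2->D; (3,6):dx=-3,dy=-4->C
  (4,5):dx=+9,dy=+7->C; (4,6):dx=+3,dy=+5->C; (5,6):dx=-6,dy=-2->C
Step 2: C = 13, D = 2, total pairs = 15.
Step 3: tau = (C - D)/(n(n-1)/2) = (13 - 2)/15 = 0.733333.
Step 4: Exact two-sided p-value (enumerate n! = 720 permutations of y under H0): p = 0.055556.
Step 5: alpha = 0.1. reject H0.

tau_b = 0.7333 (C=13, D=2), p = 0.055556, reject H0.


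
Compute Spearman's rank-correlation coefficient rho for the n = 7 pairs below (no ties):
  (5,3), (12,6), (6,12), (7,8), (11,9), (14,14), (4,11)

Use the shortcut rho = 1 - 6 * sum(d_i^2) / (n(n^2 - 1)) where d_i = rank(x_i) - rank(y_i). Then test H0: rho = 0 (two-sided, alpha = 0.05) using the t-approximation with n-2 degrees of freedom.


Step 1: Rank x and y separately (midranks; no ties here).
rank(x): 5->2, 12->6, 6->3, 7->4, 11->5, 14->7, 4->1
rank(y): 3->1, 6->2, 12->6, 8->3, 9->4, 14->7, 11->5
Step 2: d_i = R_x(i) - R_y(i); compute d_i^2.
  (2-1)^2=1, (6-2)^2=16, (3-6)^2=9, (4-3)^2=1, (5-4)^2=1, (7-7)^2=0, (1-5)^2=16
sum(d^2) = 44.
Step 3: rho = 1 - 6*44 / (7*(7^2 - 1)) = 1 - 264/336 = 0.214286.
Step 4: Under H0, t = rho * sqrt((n-2)/(1-rho^2)) = 0.4906 ~ t(5).
Step 5: Two-sided p-value from the t-distribution with 5 df = 0.644512.
Step 6: alpha = 0.05. fail to reject H0.

rho = 0.2143, p = 0.644512, fail to reject H0 at alpha = 0.05.


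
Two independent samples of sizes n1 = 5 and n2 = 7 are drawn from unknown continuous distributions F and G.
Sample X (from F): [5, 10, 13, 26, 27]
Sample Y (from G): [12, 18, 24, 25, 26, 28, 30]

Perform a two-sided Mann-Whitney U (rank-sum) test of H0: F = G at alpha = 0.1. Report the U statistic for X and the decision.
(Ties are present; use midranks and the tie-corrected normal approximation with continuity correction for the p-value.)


Step 1: Combine and sort all 12 observations; assign midranks.
sorted (value, group): (5,X), (10,X), (12,Y), (13,X), (18,Y), (24,Y), (25,Y), (26,X), (26,Y), (27,X), (28,Y), (30,Y)
ranks: 5->1, 10->2, 12->3, 13->4, 18->5, 24->6, 25->7, 26->8.5, 26->8.5, 27->10, 28->11, 30->12
Step 2: Rank sum for X: R1 = 1 + 2 + 4 + 8.5 + 10 = 25.5.
Step 3: U_X = R1 - n1(n1+1)/2 = 25.5 - 5*6/2 = 25.5 - 15 = 10.5.
       U_Y = n1*n2 - U_X = 35 - 10.5 = 24.5.
Step 4: Ties are present, so use the tie-corrected normal approximation (with continuity correction) for the p-value.
Step 5: p-value = 0.290307; compare to alpha = 0.1. fail to reject H0.

U_X = 10.5, p = 0.290307, fail to reject H0 at alpha = 0.1.


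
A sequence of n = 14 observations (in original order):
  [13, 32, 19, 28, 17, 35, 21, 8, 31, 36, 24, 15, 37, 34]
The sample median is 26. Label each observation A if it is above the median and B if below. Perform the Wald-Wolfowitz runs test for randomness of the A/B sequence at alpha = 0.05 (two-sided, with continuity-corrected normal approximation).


Step 1: Compute median = 26; label A = above, B = below.
Labels in order: BABABABBAABBAA  (n_A = 7, n_B = 7)
Step 2: Count runs R = 10.
Step 3: Under H0 (random ordering), E[R] = 2*n_A*n_B/(n_A+n_B) + 1 = 2*7*7/14 + 1 = 8.0000.
        Var[R] = 2*n_A*n_B*(2*n_A*n_B - n_A - n_B) / ((n_A+n_B)^2 * (n_A+n_B-1)) = 8232/2548 = 3.2308.
        SD[R] = 1.7974.
Step 4: Continuity-corrected z = (R - 0.5 - E[R]) / SD[R] = (10 - 0.5 - 8.0000) / 1.7974 = 0.8345.
Step 5: Two-sided p-value via normal approximation = 2*(1 - Phi(|z|)) = 0.403986.
Step 6: alpha = 0.05. fail to reject H0.

R = 10, z = 0.8345, p = 0.403986, fail to reject H0.


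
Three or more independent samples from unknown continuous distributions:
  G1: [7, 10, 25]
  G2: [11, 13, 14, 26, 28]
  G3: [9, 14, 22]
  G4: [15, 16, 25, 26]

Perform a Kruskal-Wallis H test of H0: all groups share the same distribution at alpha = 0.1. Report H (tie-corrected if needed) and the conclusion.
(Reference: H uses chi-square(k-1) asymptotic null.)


Step 1: Combine all N = 15 observations and assign midranks.
sorted (value, group, rank): (7,G1,1), (9,G3,2), (10,G1,3), (11,G2,4), (13,G2,5), (14,G2,6.5), (14,G3,6.5), (15,G4,8), (16,G4,9), (22,G3,10), (25,G1,11.5), (25,G4,11.5), (26,G2,13.5), (26,G4,13.5), (28,G2,15)
Step 2: Sum ranks within each group.
R_1 = 15.5 (n_1 = 3)
R_2 = 44 (n_2 = 5)
R_3 = 18.5 (n_3 = 3)
R_4 = 42 (n_4 = 4)
Step 3: H = 12/(N(N+1)) * sum(R_i^2/n_i) - 3(N+1)
     = 12/(15*16) * (15.5^2/3 + 44^2/5 + 18.5^2/3 + 42^2/4) - 3*16
     = 0.050000 * 1022.37 - 48
     = 3.118333.
Step 4: Ties present; correction factor C = 1 - 18/(15^3 - 15) = 0.994643. Corrected H = 3.118333 / 0.994643 = 3.135129.
Step 5: Under H0, H ~ chi^2(3); p-value = 0.371257.
Step 6: alpha = 0.1. fail to reject H0.

H = 3.1351, df = 3, p = 0.371257, fail to reject H0.


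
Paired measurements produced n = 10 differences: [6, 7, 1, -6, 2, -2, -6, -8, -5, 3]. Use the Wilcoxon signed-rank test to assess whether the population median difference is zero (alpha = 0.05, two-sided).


Step 1: Drop any zero differences (none here) and take |d_i|.
|d| = [6, 7, 1, 6, 2, 2, 6, 8, 5, 3]
Step 2: Midrank |d_i| (ties get averaged ranks).
ranks: |6|->7, |7|->9, |1|->1, |6|->7, |2|->2.5, |2|->2.5, |6|->7, |8|->10, |5|->5, |3|->4
Step 3: Attach original signs; sum ranks with positive sign and with negative sign.
W+ = 7 + 9 + 1 + 2.5 + 4 = 23.5
W- = 7 + 2.5 + 7 + 10 + 5 = 31.5
(Check: W+ + W- = 55 should equal n(n+1)/2 = 55.)
Step 4: Test statistic W = min(W+, W-) = 23.5.
Step 5: Ties in |d|, so use the tie-corrected normal approximation.
        E[W] = n(n+1)/4 = 10*11/4 = 27.5.
        Tie groups: |d|=2 (t=2), |d|=6 (t=3); sum(t^3 - t) = 30.
        Var[W] = n(n+1)(2n+1)/24 - sum(t^3-t)/48 = 2310/24 - 30/48 = 95.625.
        z = (W - E[W]) / sqrt(Var[W]) = (23.5 - 27.5) / 9.7788 = -0.4090.
        Two-sided p = 2*Phi(z) = 0.682504.
Step 6: alpha = 0.05. fail to reject H0.

W+ = 23.5, W- = 31.5, W = min = 23.5, p = 0.682504, fail to reject H0.


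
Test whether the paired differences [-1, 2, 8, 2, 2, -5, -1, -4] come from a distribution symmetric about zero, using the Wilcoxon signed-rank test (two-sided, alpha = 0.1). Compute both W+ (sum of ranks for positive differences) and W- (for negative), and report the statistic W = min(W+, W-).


Step 1: Drop any zero differences (none here) and take |d_i|.
|d| = [1, 2, 8, 2, 2, 5, 1, 4]
Step 2: Midrank |d_i| (ties get averaged ranks).
ranks: |1|->1.5, |2|->4, |8|->8, |2|->4, |2|->4, |5|->7, |1|->1.5, |4|->6
Step 3: Attach original signs; sum ranks with positive sign and with negative sign.
W+ = 4 + 8 + 4 + 4 = 20
W- = 1.5 + 7 + 1.5 + 6 = 16
(Check: W+ + W- = 36 should equal n(n+1)/2 = 36.)
Step 4: Test statistic W = min(W+, W-) = 16.
Step 5: Ties in |d|, so use the tie-corrected normal approximation.
        E[W] = n(n+1)/4 = 8*9/4 = 18.
        Tie groups: |d|=1 (t=2), |d|=2 (t=3); sum(t^3 - t) = 30.
        Var[W] = n(n+1)(2n+1)/24 - sum(t^3-t)/48 = 1224/24 - 30/48 = 50.375.
        z = (W - E[W]) / sqrt(Var[W]) = (16 - 18) / 7.0975 = -0.2818.
        Two-sided p = 2*Phi(z) = 0.778106.
Step 6: alpha = 0.1. fail to reject H0.

W+ = 20, W- = 16, W = min = 16, p = 0.778106, fail to reject H0.


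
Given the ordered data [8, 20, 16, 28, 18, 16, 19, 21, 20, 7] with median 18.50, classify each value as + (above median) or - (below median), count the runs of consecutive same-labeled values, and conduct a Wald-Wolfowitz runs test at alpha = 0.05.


Step 1: Compute median = 18.50; label A = above, B = below.
Labels in order: BABABBAAAB  (n_A = 5, n_B = 5)
Step 2: Count runs R = 7.
Step 3: Under H0 (random ordering), E[R] = 2*n_A*n_B/(n_A+n_B) + 1 = 2*5*5/10 + 1 = 6.0000.
        Var[R] = 2*n_A*n_B*(2*n_A*n_B - n_A - n_B) / ((n_A+n_B)^2 * (n_A+n_B-1)) = 2000/900 = 2.2222.
        SD[R] = 1.4907.
Step 4: Continuity-corrected z = (R - 0.5 - E[R]) / SD[R] = (7 - 0.5 - 6.0000) / 1.4907 = 0.3354.
Step 5: Two-sided p-value via normal approximation = 2*(1 - Phi(|z|)) = 0.737316.
Step 6: alpha = 0.05. fail to reject H0.

R = 7, z = 0.3354, p = 0.737316, fail to reject H0.


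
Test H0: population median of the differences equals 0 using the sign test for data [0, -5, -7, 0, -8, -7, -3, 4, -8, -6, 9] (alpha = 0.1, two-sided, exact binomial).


Step 1: Discard zero differences. Original n = 11; n_eff = number of nonzero differences = 9.
Nonzero differences (with sign): -5, -7, -8, -7, -3, +4, -8, -6, +9
Step 2: Count signs: positive = 2, negative = 7.
Step 3: Under H0: P(positive) = 0.5, so the number of positives S ~ Bin(9, 0.5).
Step 4: Two-sided exact p-value = sum of Bin(9,0.5) probabilities at or below the observed probability = 0.179688.
Step 5: alpha = 0.1. fail to reject H0.

n_eff = 9, pos = 2, neg = 7, p = 0.179688, fail to reject H0.


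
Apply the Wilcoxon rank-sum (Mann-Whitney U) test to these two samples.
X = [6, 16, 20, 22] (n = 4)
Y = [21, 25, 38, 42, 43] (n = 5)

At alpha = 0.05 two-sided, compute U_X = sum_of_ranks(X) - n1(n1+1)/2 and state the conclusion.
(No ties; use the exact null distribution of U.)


Step 1: Combine and sort all 9 observations; assign midranks.
sorted (value, group): (6,X), (16,X), (20,X), (21,Y), (22,X), (25,Y), (38,Y), (42,Y), (43,Y)
ranks: 6->1, 16->2, 20->3, 21->4, 22->5, 25->6, 38->7, 42->8, 43->9
Step 2: Rank sum for X: R1 = 1 + 2 + 3 + 5 = 11.
Step 3: U_X = R1 - n1(n1+1)/2 = 11 - 4*5/2 = 11 - 10 = 1.
       U_Y = n1*n2 - U_X = 20 - 1 = 19.
Step 4: No ties, so the exact null distribution of U (based on enumerating the C(9,4) = 126 equally likely rank assignments) gives the two-sided p-value.
Step 5: p-value = 0.031746; compare to alpha = 0.05. reject H0.

U_X = 1, p = 0.031746, reject H0 at alpha = 0.05.


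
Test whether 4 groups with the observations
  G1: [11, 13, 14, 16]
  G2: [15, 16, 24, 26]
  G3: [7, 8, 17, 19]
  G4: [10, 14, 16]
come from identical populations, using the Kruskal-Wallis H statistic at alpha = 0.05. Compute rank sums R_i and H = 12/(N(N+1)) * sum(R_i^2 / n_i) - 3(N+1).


Step 1: Combine all N = 15 observations and assign midranks.
sorted (value, group, rank): (7,G3,1), (8,G3,2), (10,G4,3), (11,G1,4), (13,G1,5), (14,G1,6.5), (14,G4,6.5), (15,G2,8), (16,G1,10), (16,G2,10), (16,G4,10), (17,G3,12), (19,G3,13), (24,G2,14), (26,G2,15)
Step 2: Sum ranks within each group.
R_1 = 25.5 (n_1 = 4)
R_2 = 47 (n_2 = 4)
R_3 = 28 (n_3 = 4)
R_4 = 19.5 (n_4 = 3)
Step 3: H = 12/(N(N+1)) * sum(R_i^2/n_i) - 3(N+1)
     = 12/(15*16) * (25.5^2/4 + 47^2/4 + 28^2/4 + 19.5^2/3) - 3*16
     = 0.050000 * 1037.56 - 48
     = 3.878125.
Step 4: Ties present; correction factor C = 1 - 30/(15^3 - 15) = 0.991071. Corrected H = 3.878125 / 0.991071 = 3.913063.
Step 5: Under H0, H ~ chi^2(3); p-value = 0.271006.
Step 6: alpha = 0.05. fail to reject H0.

H = 3.9131, df = 3, p = 0.271006, fail to reject H0.


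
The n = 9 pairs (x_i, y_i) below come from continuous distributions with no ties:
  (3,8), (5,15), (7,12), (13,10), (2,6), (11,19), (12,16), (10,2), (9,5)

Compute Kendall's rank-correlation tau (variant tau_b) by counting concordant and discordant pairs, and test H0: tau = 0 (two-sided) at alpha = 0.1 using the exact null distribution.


Step 1: Enumerate the 36 unordered pairs (i,j) with i<j and classify each by sign(x_j-x_i) * sign(y_j-y_i).
  (1,2):dx=+2,dy=+7->C; (1,3):dx=+4,dy=+4->C; (1,4):dx=+10,dy=+2->C; (1,5):dx=-1,dy=-2->C
  (1,6):dx=+8,dy=+11->C; (1,7):dx=+9,dy=+8->C; (1,8):dx=+7,dy=-6->D; (1,9):dx=+6,dy=-3->D
  (2,3):dx=+2,dy=-3->D; (2,4):dx=+8,dy=-5->D; (2,5):dx=-3,dy=-9->C; (2,6):dx=+6,dy=+4->C
  (2,7):dx=+7,dy=+1->C; (2,8):dx=+5,dy=-13->D; (2,9):dx=+4,dy=-10->D; (3,4):dx=+6,dy=-2->D
  (3,5):dx=-5,dy=-6->C; (3,6):dx=+4,dy=+7->C; (3,7):dx=+5,dy=+4->C; (3,8):dx=+3,dy=-10->D
  (3,9):dx=+2,dy=-7->D; (4,5):dx=-11,dy=-4->C; (4,6):dx=-2,dy=+9->D; (4,7):dx=-1,dy=+6->D
  (4,8):dx=-3,dy=-8->C; (4,9):dx=-4,dy=-5->C; (5,6):dx=+9,dy=+13->C; (5,7):dx=+10,dy=+10->C
  (5,8):dx=+8,dy=-4->D; (5,9):dx=+7,dy=-1->D; (6,7):dx=+1,dy=-3->D; (6,8):dx=-1,dy=-17->C
  (6,9):dx=-2,dy=-14->C; (7,8):dx=-2,dy=-14->C; (7,9):dx=-3,dy=-11->C; (8,9):dx=-1,dy=+3->D
Step 2: C = 21, D = 15, total pairs = 36.
Step 3: tau = (C - D)/(n(n-1)/2) = (21 - 15)/36 = 0.166667.
Step 4: Exact two-sided p-value (enumerate n! = 362880 permutations of y under H0): p = 0.612202.
Step 5: alpha = 0.1. fail to reject H0.

tau_b = 0.1667 (C=21, D=15), p = 0.612202, fail to reject H0.


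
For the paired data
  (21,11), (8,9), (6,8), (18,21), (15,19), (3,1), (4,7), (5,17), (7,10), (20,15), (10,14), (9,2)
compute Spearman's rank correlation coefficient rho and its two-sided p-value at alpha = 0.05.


Step 1: Rank x and y separately (midranks; no ties here).
rank(x): 21->12, 8->6, 6->4, 18->10, 15->9, 3->1, 4->2, 5->3, 7->5, 20->11, 10->8, 9->7
rank(y): 11->7, 9->5, 8->4, 21->12, 19->11, 1->1, 7->3, 17->10, 10->6, 15->9, 14->8, 2->2
Step 2: d_i = R_x(i) - R_y(i); compute d_i^2.
  (12-7)^2=25, (6-5)^2=1, (4-4)^2=0, (10-12)^2=4, (9-11)^2=4, (1-1)^2=0, (2-3)^2=1, (3-10)^2=49, (5-6)^2=1, (11-9)^2=4, (8-8)^2=0, (7-2)^2=25
sum(d^2) = 114.
Step 3: rho = 1 - 6*114 / (12*(12^2 - 1)) = 1 - 684/1716 = 0.601399.
Step 4: Under H0, t = rho * sqrt((n-2)/(1-rho^2)) = 2.3804 ~ t(10).
Step 5: Two-sided p-value from the t-distribution with 10 df = 0.038588.
Step 6: alpha = 0.05. reject H0.

rho = 0.6014, p = 0.038588, reject H0 at alpha = 0.05.


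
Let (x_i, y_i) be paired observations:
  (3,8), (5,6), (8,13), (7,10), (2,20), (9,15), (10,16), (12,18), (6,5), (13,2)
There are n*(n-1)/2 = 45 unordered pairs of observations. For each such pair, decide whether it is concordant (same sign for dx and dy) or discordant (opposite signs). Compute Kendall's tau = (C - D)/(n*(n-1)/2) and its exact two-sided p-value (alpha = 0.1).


Step 1: Enumerate the 45 unordered pairs (i,j) with i<j and classify each by sign(x_j-x_i) * sign(y_j-y_i).
  (1,2):dx=+2,dy=-2->D; (1,3):dx=+5,dy=+5->C; (1,4):dx=+4,dy=+2->C; (1,5):dx=-1,dy=+12->D
  (1,6):dx=+6,dy=+7->C; (1,7):dx=+7,dy=+8->C; (1,8):dx=+9,dy=+10->C; (1,9):dx=+3,dy=-3->D
  (1,10):dx=+10,dy=-6->D; (2,3):dx=+3,dy=+7->C; (2,4):dx=+2,dy=+4->C; (2,5):dx=-3,dy=+14->D
  (2,6):dx=+4,dy=+9->C; (2,7):dx=+5,dy=+10->C; (2,8):dx=+7,dy=+12->C; (2,9):dx=+1,dy=-1->D
  (2,10):dx=+8,dy=-4->D; (3,4):dx=-1,dy=-3->C; (3,5):dx=-6,dy=+7->D; (3,6):dx=+1,dy=+2->C
  (3,7):dx=+2,dy=+3->C; (3,8):dx=+4,dy=+5->C; (3,9):dx=-2,dy=-8->C; (3,10):dx=+5,dy=-11->D
  (4,5):dx=-5,dy=+10->D; (4,6):dx=+2,dy=+5->C; (4,7):dx=+3,dy=+6->C; (4,8):dx=+5,dy=+8->C
  (4,9):dx=-1,dy=-5->C; (4,10):dx=+6,dy=-8->D; (5,6):dx=+7,dy=-5->D; (5,7):dx=+8,dy=-4->D
  (5,8):dx=+10,dy=-2->D; (5,9):dx=+4,dy=-15->D; (5,10):dx=+11,dy=-18->D; (6,7):dx=+1,dy=+1->C
  (6,8):dx=+3,dy=+3->C; (6,9):dx=-3,dy=-10->C; (6,10):dx=+4,dy=-13->D; (7,8):dx=+2,dy=+2->C
  (7,9):dx=-4,dy=-11->C; (7,10):dx=+3,dy=-14->D; (8,9):dx=-6,dy=-13->C; (8,10):dx=+1,dy=-16->D
  (9,10):dx=+7,dy=-3->D
Step 2: C = 25, D = 20, total pairs = 45.
Step 3: tau = (C - D)/(n(n-1)/2) = (25 - 20)/45 = 0.111111.
Step 4: Exact two-sided p-value (enumerate n! = 3628800 permutations of y under H0): p = 0.727490.
Step 5: alpha = 0.1. fail to reject H0.

tau_b = 0.1111 (C=25, D=20), p = 0.727490, fail to reject H0.


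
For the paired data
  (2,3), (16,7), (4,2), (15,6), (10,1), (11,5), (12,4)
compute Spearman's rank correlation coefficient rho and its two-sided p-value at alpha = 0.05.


Step 1: Rank x and y separately (midranks; no ties here).
rank(x): 2->1, 16->7, 4->2, 15->6, 10->3, 11->4, 12->5
rank(y): 3->3, 7->7, 2->2, 6->6, 1->1, 5->5, 4->4
Step 2: d_i = R_x(i) - R_y(i); compute d_i^2.
  (1-3)^2=4, (7-7)^2=0, (2-2)^2=0, (6-6)^2=0, (3-1)^2=4, (4-5)^2=1, (5-4)^2=1
sum(d^2) = 10.
Step 3: rho = 1 - 6*10 / (7*(7^2 - 1)) = 1 - 60/336 = 0.821429.
Step 4: Under H0, t = rho * sqrt((n-2)/(1-rho^2)) = 3.2206 ~ t(5).
Step 5: Two-sided p-value from the t-distribution with 5 df = 0.023449.
Step 6: alpha = 0.05. reject H0.

rho = 0.8214, p = 0.023449, reject H0 at alpha = 0.05.


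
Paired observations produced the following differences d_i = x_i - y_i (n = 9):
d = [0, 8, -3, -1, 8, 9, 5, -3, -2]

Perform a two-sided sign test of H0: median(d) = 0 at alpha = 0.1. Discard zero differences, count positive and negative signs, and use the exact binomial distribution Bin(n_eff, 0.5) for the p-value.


Step 1: Discard zero differences. Original n = 9; n_eff = number of nonzero differences = 8.
Nonzero differences (with sign): +8, -3, -1, +8, +9, +5, -3, -2
Step 2: Count signs: positive = 4, negative = 4.
Step 3: Under H0: P(positive) = 0.5, so the number of positives S ~ Bin(8, 0.5).
Step 4: Two-sided exact p-value = sum of Bin(8,0.5) probabilities at or below the observed probability = 1.000000.
Step 5: alpha = 0.1. fail to reject H0.

n_eff = 8, pos = 4, neg = 4, p = 1.000000, fail to reject H0.


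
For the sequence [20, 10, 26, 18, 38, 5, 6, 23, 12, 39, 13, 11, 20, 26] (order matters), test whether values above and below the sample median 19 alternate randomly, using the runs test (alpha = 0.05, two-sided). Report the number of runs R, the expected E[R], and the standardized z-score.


Step 1: Compute median = 19; label A = above, B = below.
Labels in order: ABABABBABABBAA  (n_A = 7, n_B = 7)
Step 2: Count runs R = 11.
Step 3: Under H0 (random ordering), E[R] = 2*n_A*n_B/(n_A+n_B) + 1 = 2*7*7/14 + 1 = 8.0000.
        Var[R] = 2*n_A*n_B*(2*n_A*n_B - n_A - n_B) / ((n_A+n_B)^2 * (n_A+n_B-1)) = 8232/2548 = 3.2308.
        SD[R] = 1.7974.
Step 4: Continuity-corrected z = (R - 0.5 - E[R]) / SD[R] = (11 - 0.5 - 8.0000) / 1.7974 = 1.3909.
Step 5: Two-sided p-value via normal approximation = 2*(1 - Phi(|z|)) = 0.164264.
Step 6: alpha = 0.05. fail to reject H0.

R = 11, z = 1.3909, p = 0.164264, fail to reject H0.


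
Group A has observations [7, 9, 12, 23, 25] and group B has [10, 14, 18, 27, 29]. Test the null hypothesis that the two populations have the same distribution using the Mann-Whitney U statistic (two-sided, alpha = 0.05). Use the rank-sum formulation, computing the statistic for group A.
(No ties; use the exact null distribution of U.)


Step 1: Combine and sort all 10 observations; assign midranks.
sorted (value, group): (7,X), (9,X), (10,Y), (12,X), (14,Y), (18,Y), (23,X), (25,X), (27,Y), (29,Y)
ranks: 7->1, 9->2, 10->3, 12->4, 14->5, 18->6, 23->7, 25->8, 27->9, 29->10
Step 2: Rank sum for X: R1 = 1 + 2 + 4 + 7 + 8 = 22.
Step 3: U_X = R1 - n1(n1+1)/2 = 22 - 5*6/2 = 22 - 15 = 7.
       U_Y = n1*n2 - U_X = 25 - 7 = 18.
Step 4: No ties, so the exact null distribution of U (based on enumerating the C(10,5) = 252 equally likely rank assignments) gives the two-sided p-value.
Step 5: p-value = 0.309524; compare to alpha = 0.05. fail to reject H0.

U_X = 7, p = 0.309524, fail to reject H0 at alpha = 0.05.


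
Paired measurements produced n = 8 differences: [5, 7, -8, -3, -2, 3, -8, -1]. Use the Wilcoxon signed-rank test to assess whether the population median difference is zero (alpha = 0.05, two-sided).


Step 1: Drop any zero differences (none here) and take |d_i|.
|d| = [5, 7, 8, 3, 2, 3, 8, 1]
Step 2: Midrank |d_i| (ties get averaged ranks).
ranks: |5|->5, |7|->6, |8|->7.5, |3|->3.5, |2|->2, |3|->3.5, |8|->7.5, |1|->1
Step 3: Attach original signs; sum ranks with positive sign and with negative sign.
W+ = 5 + 6 + 3.5 = 14.5
W- = 7.5 + 3.5 + 2 + 7.5 + 1 = 21.5
(Check: W+ + W- = 36 should equal n(n+1)/2 = 36.)
Step 4: Test statistic W = min(W+, W-) = 14.5.
Step 5: Ties in |d|, so use the tie-corrected normal approximation.
        E[W] = n(n+1)/4 = 8*9/4 = 18.
        Tie groups: |d|=3 (t=2), |d|=8 (t=2); sum(t^3 - t) = 12.
        Var[W] = n(n+1)(2n+1)/24 - sum(t^3-t)/48 = 1224/24 - 12/48 = 50.75.
        z = (W - E[W]) / sqrt(Var[W]) = (14.5 - 18) / 7.1239 = -0.4913.
        Two-sided p = 2*Phi(z) = 0.623212.
Step 6: alpha = 0.05. fail to reject H0.

W+ = 14.5, W- = 21.5, W = min = 14.5, p = 0.623212, fail to reject H0.


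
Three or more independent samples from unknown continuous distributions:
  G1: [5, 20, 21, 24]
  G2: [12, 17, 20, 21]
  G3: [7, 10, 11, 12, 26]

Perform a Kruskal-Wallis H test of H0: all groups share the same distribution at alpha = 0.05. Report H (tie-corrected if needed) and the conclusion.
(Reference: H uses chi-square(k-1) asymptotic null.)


Step 1: Combine all N = 13 observations and assign midranks.
sorted (value, group, rank): (5,G1,1), (7,G3,2), (10,G3,3), (11,G3,4), (12,G2,5.5), (12,G3,5.5), (17,G2,7), (20,G1,8.5), (20,G2,8.5), (21,G1,10.5), (21,G2,10.5), (24,G1,12), (26,G3,13)
Step 2: Sum ranks within each group.
R_1 = 32 (n_1 = 4)
R_2 = 31.5 (n_2 = 4)
R_3 = 27.5 (n_3 = 5)
Step 3: H = 12/(N(N+1)) * sum(R_i^2/n_i) - 3(N+1)
     = 12/(13*14) * (32^2/4 + 31.5^2/4 + 27.5^2/5) - 3*14
     = 0.065934 * 655.312 - 42
     = 1.207418.
Step 4: Ties present; correction factor C = 1 - 18/(13^3 - 13) = 0.991758. Corrected H = 1.207418 / 0.991758 = 1.217452.
Step 5: Under H0, H ~ chi^2(2); p-value = 0.544044.
Step 6: alpha = 0.05. fail to reject H0.

H = 1.2175, df = 2, p = 0.544044, fail to reject H0.


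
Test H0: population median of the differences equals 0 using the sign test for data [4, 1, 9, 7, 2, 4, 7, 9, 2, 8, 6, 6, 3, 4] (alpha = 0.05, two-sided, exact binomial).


Step 1: Discard zero differences. Original n = 14; n_eff = number of nonzero differences = 14.
Nonzero differences (with sign): +4, +1, +9, +7, +2, +4, +7, +9, +2, +8, +6, +6, +3, +4
Step 2: Count signs: positive = 14, negative = 0.
Step 3: Under H0: P(positive) = 0.5, so the number of positives S ~ Bin(14, 0.5).
Step 4: Two-sided exact p-value = sum of Bin(14,0.5) probabilities at or below the observed probability = 0.000122.
Step 5: alpha = 0.05. reject H0.

n_eff = 14, pos = 14, neg = 0, p = 0.000122, reject H0.


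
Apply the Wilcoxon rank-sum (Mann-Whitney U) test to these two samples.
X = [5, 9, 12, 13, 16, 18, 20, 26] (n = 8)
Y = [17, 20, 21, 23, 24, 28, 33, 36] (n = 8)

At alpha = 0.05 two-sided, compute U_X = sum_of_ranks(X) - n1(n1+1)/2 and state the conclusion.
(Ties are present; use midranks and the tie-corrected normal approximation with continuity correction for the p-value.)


Step 1: Combine and sort all 16 observations; assign midranks.
sorted (value, group): (5,X), (9,X), (12,X), (13,X), (16,X), (17,Y), (18,X), (20,X), (20,Y), (21,Y), (23,Y), (24,Y), (26,X), (28,Y), (33,Y), (36,Y)
ranks: 5->1, 9->2, 12->3, 13->4, 16->5, 17->6, 18->7, 20->8.5, 20->8.5, 21->10, 23->11, 24->12, 26->13, 28->14, 33->15, 36->16
Step 2: Rank sum for X: R1 = 1 + 2 + 3 + 4 + 5 + 7 + 8.5 + 13 = 43.5.
Step 3: U_X = R1 - n1(n1+1)/2 = 43.5 - 8*9/2 = 43.5 - 36 = 7.5.
       U_Y = n1*n2 - U_X = 64 - 7.5 = 56.5.
Step 4: Ties are present, so use the tie-corrected normal approximation (with continuity correction) for the p-value.
Step 5: p-value = 0.011657; compare to alpha = 0.05. reject H0.

U_X = 7.5, p = 0.011657, reject H0 at alpha = 0.05.


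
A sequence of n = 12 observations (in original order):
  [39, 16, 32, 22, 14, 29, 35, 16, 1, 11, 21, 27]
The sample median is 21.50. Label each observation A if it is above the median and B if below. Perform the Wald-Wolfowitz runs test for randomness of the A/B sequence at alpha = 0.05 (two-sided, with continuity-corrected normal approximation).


Step 1: Compute median = 21.50; label A = above, B = below.
Labels in order: ABAABAABBBBA  (n_A = 6, n_B = 6)
Step 2: Count runs R = 7.
Step 3: Under H0 (random ordering), E[R] = 2*n_A*n_B/(n_A+n_B) + 1 = 2*6*6/12 + 1 = 7.0000.
        Var[R] = 2*n_A*n_B*(2*n_A*n_B - n_A - n_B) / ((n_A+n_B)^2 * (n_A+n_B-1)) = 4320/1584 = 2.7273.
        SD[R] = 1.6514.
Step 4: R = E[R], so z = 0 with no continuity correction.
Step 5: Two-sided p-value via normal approximation = 2*(1 - Phi(|z|)) = 1.000000.
Step 6: alpha = 0.05. fail to reject H0.

R = 7, z = 0.0000, p = 1.000000, fail to reject H0.
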